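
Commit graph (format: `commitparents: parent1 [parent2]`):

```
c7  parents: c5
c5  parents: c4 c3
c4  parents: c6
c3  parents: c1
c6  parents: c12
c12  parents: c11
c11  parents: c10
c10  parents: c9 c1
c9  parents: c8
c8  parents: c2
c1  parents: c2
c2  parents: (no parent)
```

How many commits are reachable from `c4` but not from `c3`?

7

Reachable from c4: {c1, c10, c11, c12, c2, c4, c6, c8, c9}.
Reachable from c3: {c1, c2, c3}.
In c4's history but not c3's: {c10, c11, c12, c4, c6, c8, c9} — 7 commits.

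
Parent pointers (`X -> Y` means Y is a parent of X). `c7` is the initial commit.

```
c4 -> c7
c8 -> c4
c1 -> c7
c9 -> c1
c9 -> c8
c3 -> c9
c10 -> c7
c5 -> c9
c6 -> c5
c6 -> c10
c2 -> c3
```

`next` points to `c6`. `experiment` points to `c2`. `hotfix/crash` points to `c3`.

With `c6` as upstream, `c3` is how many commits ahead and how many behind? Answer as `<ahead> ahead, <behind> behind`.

Reachable from c3: {c1, c3, c4, c7, c8, c9}.
Reachable from c6: {c1, c10, c4, c5, c6, c7, c8, c9}.
Only in c3's history (ahead): {c3} — 1.
Only in c6's history (behind): {c10, c5, c6} — 3.

1 ahead, 3 behind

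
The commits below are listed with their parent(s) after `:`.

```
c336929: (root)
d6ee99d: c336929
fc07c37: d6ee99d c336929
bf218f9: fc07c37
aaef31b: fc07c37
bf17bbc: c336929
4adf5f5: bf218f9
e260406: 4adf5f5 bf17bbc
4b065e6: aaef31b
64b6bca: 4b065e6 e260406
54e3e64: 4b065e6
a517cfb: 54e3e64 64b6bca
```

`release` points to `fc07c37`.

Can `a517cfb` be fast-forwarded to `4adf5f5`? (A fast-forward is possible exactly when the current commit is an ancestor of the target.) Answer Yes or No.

No

A fast-forward from a517cfb to 4adf5f5 is possible iff a517cfb is an ancestor of 4adf5f5.
Ancestors of 4adf5f5: {4adf5f5, bf218f9, c336929, d6ee99d, fc07c37}.
a517cfb is not among them, so fast-forward is not possible.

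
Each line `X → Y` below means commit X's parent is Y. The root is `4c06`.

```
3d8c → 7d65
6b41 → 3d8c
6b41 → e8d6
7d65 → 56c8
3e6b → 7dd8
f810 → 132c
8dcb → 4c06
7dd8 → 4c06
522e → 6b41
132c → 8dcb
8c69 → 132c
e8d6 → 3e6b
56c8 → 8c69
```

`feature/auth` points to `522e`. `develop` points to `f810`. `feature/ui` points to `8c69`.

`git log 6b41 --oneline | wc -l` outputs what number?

Walking parent pointers from 6b41: reachable set = {132c, 3d8c, 3e6b, 4c06, 56c8, 6b41, 7d65, 7dd8, 8c69, 8dcb, e8d6}.
That is 11 commits.

11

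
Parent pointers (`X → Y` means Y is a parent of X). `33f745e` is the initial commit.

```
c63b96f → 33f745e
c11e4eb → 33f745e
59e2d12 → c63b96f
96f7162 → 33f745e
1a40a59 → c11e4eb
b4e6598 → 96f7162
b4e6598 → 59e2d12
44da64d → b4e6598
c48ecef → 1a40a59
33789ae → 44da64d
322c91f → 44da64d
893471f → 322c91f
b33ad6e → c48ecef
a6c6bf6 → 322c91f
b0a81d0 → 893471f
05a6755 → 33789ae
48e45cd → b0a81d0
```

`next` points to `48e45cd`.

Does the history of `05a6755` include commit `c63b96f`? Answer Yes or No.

Ancestors of 05a6755 (commits reachable by following parents): {05a6755, 33789ae, 33f745e, 44da64d, 59e2d12, 96f7162, b4e6598, c63b96f}.
c63b96f is in that set, so it is an ancestor of 05a6755.

Yes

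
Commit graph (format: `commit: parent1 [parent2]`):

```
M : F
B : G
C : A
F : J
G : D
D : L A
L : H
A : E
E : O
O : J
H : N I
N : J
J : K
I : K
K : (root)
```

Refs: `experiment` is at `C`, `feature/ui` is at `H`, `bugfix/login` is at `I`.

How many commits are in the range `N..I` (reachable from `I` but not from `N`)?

Reachable from I: {I, K}.
Reachable from N: {J, K, N}.
In I's history but not N's: {I} — 1 commit.

1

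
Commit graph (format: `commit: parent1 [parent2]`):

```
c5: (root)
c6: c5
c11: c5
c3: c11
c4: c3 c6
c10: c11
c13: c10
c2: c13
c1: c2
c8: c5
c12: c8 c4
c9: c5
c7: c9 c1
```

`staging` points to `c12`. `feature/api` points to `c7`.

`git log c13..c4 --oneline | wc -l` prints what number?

Reachable from c4: {c11, c3, c4, c5, c6}.
Reachable from c13: {c10, c11, c13, c5}.
In c4's history but not c13's: {c3, c4, c6} — 3 commits.

3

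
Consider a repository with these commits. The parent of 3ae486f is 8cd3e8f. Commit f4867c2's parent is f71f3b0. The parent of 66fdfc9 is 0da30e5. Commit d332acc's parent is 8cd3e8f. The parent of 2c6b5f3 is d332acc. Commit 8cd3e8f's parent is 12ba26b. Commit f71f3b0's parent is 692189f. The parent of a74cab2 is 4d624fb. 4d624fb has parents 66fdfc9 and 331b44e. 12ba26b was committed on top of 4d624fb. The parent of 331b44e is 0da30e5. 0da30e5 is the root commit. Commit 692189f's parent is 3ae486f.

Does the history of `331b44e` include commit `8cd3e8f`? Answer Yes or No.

Ancestors of 331b44e: {0da30e5, 331b44e}.
8cd3e8f is not in that set, so it is not an ancestor of 331b44e.

No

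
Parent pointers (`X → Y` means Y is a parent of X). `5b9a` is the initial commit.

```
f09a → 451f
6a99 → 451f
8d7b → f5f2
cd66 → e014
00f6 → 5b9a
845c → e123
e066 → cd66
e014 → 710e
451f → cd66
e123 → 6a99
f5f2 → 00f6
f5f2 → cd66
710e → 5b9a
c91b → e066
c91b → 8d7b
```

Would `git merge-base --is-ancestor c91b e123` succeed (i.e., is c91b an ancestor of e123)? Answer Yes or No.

No

Ancestors of e123: {451f, 5b9a, 6a99, 710e, cd66, e014, e123}.
c91b is not in that set, so it is not an ancestor of e123.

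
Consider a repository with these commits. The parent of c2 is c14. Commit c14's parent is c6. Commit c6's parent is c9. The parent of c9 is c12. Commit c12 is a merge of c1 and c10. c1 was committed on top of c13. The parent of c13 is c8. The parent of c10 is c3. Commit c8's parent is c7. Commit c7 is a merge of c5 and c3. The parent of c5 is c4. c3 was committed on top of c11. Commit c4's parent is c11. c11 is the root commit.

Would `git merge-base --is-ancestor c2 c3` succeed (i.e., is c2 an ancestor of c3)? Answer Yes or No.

No

Ancestors of c3: {c11, c3}.
c2 is not in that set, so it is not an ancestor of c3.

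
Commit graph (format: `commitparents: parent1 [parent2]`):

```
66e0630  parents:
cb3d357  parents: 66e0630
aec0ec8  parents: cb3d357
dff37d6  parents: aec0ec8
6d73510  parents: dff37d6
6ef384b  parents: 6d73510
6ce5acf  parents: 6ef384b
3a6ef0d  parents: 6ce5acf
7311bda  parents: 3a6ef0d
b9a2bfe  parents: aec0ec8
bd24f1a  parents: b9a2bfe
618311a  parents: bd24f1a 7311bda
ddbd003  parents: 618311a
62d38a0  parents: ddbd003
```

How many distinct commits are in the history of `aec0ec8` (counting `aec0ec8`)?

Walking parent pointers from aec0ec8: reachable set = {66e0630, aec0ec8, cb3d357}.
That is 3 commits.

3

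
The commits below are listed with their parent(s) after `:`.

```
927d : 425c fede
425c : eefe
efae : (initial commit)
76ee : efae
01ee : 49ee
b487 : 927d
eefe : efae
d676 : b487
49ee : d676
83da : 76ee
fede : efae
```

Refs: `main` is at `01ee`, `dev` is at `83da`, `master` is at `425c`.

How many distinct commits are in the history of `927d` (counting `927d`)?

Walking parent pointers from 927d: reachable set = {425c, 927d, eefe, efae, fede}.
That is 5 commits.

5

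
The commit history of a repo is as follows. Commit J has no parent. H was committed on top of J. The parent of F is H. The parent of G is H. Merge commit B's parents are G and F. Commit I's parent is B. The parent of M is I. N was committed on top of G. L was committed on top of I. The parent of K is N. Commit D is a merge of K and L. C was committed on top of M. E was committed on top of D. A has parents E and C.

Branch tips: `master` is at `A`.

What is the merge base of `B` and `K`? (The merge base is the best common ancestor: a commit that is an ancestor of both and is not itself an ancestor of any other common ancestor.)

G

Ancestors of B: {B, F, G, H, J}.
Ancestors of K: {G, H, J, K, N}.
Common ancestors: {G, H, J}.
Among these, G is not an ancestor of any other common ancestor — it is the merge base.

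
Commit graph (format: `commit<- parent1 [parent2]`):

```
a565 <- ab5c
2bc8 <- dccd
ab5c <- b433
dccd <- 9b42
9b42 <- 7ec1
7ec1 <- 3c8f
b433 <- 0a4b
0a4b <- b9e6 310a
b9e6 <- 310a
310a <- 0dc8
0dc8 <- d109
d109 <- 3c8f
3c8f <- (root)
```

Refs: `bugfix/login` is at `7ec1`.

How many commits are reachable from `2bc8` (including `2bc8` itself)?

5

Walking parent pointers from 2bc8: reachable set = {2bc8, 3c8f, 7ec1, 9b42, dccd}.
That is 5 commits.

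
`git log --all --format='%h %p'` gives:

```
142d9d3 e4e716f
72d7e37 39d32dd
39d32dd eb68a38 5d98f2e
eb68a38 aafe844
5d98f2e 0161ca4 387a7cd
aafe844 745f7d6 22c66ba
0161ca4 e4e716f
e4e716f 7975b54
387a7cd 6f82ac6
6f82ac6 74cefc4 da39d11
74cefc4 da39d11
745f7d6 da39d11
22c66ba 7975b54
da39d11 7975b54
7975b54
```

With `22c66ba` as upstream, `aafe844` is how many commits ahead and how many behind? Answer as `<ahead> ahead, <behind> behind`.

3 ahead, 0 behind

Reachable from aafe844: {22c66ba, 745f7d6, 7975b54, aafe844, da39d11}.
Reachable from 22c66ba: {22c66ba, 7975b54}.
Only in aafe844's history (ahead): {745f7d6, aafe844, da39d11} — 3.
Only in 22c66ba's history (behind): {} — 0.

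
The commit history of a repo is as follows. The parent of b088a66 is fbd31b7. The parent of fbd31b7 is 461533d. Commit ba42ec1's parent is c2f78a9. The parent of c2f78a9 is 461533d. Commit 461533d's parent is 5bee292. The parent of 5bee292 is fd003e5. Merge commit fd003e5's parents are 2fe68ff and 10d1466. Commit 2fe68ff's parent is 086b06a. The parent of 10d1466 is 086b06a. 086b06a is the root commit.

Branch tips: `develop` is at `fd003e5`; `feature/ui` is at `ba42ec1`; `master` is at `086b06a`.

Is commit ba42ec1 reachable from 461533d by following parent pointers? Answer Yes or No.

Ancestors of 461533d: {086b06a, 10d1466, 2fe68ff, 461533d, 5bee292, fd003e5}.
ba42ec1 is not in that set, so it is not an ancestor of 461533d.

No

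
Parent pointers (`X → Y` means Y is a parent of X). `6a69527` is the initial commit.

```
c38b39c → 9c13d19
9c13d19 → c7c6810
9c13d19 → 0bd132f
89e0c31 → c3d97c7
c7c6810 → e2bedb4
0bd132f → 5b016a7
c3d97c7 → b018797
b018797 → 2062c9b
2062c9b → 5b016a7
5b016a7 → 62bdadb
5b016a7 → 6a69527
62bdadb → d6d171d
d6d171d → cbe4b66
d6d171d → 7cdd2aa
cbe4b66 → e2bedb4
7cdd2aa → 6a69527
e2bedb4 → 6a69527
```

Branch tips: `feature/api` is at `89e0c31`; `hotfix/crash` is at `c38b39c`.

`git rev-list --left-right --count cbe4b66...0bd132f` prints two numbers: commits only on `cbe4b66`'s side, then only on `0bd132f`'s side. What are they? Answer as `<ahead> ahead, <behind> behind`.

0 ahead, 5 behind

Reachable from cbe4b66: {6a69527, cbe4b66, e2bedb4}.
Reachable from 0bd132f: {0bd132f, 5b016a7, 62bdadb, 6a69527, 7cdd2aa, cbe4b66, d6d171d, e2bedb4}.
Only in cbe4b66's history (ahead): {} — 0.
Only in 0bd132f's history (behind): {0bd132f, 5b016a7, 62bdadb, 7cdd2aa, d6d171d} — 5.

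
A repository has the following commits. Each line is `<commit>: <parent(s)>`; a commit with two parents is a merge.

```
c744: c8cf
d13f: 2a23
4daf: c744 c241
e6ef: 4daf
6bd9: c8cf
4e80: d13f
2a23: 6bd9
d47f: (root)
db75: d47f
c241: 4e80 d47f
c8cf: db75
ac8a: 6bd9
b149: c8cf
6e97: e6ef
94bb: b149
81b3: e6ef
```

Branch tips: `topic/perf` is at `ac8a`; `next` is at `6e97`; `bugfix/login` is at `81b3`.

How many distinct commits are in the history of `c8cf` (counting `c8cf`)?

3

Walking parent pointers from c8cf: reachable set = {c8cf, d47f, db75}.
That is 3 commits.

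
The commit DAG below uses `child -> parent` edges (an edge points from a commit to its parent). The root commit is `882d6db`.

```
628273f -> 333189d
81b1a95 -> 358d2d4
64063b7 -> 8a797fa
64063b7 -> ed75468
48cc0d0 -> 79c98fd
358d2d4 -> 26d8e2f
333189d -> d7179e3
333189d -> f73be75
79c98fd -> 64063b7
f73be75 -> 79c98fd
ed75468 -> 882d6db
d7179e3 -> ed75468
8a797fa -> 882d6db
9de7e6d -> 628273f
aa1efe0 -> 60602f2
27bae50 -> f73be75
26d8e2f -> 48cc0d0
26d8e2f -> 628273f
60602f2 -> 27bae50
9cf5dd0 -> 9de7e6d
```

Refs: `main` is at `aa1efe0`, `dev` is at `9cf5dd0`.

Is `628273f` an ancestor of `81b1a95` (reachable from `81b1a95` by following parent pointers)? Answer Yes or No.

Ancestors of 81b1a95 (commits reachable by following parents): {26d8e2f, 333189d, 358d2d4, 48cc0d0, 628273f, 64063b7, 79c98fd, 81b1a95, 882d6db, 8a797fa, d7179e3, ed75468, f73be75}.
628273f is in that set, so it is an ancestor of 81b1a95.

Yes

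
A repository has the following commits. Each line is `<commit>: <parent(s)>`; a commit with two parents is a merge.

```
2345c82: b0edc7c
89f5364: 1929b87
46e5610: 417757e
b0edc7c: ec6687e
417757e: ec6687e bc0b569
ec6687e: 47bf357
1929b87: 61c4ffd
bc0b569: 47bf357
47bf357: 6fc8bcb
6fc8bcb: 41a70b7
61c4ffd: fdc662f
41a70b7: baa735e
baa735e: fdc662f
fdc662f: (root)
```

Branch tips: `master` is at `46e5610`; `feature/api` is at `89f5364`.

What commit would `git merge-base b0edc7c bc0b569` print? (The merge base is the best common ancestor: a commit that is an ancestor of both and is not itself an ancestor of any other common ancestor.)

Ancestors of b0edc7c: {41a70b7, 47bf357, 6fc8bcb, b0edc7c, baa735e, ec6687e, fdc662f}.
Ancestors of bc0b569: {41a70b7, 47bf357, 6fc8bcb, baa735e, bc0b569, fdc662f}.
Common ancestors: {41a70b7, 47bf357, 6fc8bcb, baa735e, fdc662f}.
Among these, 47bf357 is not an ancestor of any other common ancestor — it is the merge base.

47bf357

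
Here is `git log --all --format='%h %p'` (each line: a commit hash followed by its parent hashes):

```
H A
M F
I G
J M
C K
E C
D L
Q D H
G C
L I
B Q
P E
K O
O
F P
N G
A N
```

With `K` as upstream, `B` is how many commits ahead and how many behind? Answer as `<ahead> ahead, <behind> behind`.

Reachable from B: {A, B, C, D, G, H, I, K, L, N, O, Q}.
Reachable from K: {K, O}.
Only in B's history (ahead): {A, B, C, D, G, H, I, L, N, Q} — 10.
Only in K's history (behind): {} — 0.

10 ahead, 0 behind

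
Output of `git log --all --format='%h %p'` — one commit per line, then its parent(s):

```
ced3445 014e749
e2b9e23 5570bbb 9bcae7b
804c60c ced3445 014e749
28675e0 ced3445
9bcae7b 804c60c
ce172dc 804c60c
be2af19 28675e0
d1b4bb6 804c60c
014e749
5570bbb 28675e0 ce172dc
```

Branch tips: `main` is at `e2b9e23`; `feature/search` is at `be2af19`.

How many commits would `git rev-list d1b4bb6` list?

Walking parent pointers from d1b4bb6: reachable set = {014e749, 804c60c, ced3445, d1b4bb6}.
That is 4 commits.

4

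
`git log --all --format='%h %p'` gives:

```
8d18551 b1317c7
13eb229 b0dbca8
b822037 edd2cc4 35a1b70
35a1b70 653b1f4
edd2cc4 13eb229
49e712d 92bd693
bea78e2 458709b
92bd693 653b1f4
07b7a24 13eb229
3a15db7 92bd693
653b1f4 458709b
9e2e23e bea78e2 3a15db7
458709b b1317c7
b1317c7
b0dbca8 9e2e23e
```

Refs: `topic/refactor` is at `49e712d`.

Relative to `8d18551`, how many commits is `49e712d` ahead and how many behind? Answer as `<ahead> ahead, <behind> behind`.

Reachable from 49e712d: {458709b, 49e712d, 653b1f4, 92bd693, b1317c7}.
Reachable from 8d18551: {8d18551, b1317c7}.
Only in 49e712d's history (ahead): {458709b, 49e712d, 653b1f4, 92bd693} — 4.
Only in 8d18551's history (behind): {8d18551} — 1.

4 ahead, 1 behind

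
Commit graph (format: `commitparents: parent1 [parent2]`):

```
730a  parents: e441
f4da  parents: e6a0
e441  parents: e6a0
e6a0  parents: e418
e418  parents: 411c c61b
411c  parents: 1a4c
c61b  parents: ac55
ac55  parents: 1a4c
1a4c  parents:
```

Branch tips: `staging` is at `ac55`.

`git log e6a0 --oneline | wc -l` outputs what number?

Walking parent pointers from e6a0: reachable set = {1a4c, 411c, ac55, c61b, e418, e6a0}.
That is 6 commits.

6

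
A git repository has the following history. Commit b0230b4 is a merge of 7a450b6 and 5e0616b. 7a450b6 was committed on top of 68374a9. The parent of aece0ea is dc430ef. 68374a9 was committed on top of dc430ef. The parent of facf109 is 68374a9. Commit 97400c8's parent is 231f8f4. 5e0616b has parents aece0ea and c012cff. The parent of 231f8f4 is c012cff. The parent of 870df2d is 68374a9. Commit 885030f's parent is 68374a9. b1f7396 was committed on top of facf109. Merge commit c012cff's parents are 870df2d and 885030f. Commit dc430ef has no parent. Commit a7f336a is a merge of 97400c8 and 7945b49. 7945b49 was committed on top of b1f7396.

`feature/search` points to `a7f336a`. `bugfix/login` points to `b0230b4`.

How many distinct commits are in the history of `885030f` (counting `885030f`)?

3

Walking parent pointers from 885030f: reachable set = {68374a9, 885030f, dc430ef}.
That is 3 commits.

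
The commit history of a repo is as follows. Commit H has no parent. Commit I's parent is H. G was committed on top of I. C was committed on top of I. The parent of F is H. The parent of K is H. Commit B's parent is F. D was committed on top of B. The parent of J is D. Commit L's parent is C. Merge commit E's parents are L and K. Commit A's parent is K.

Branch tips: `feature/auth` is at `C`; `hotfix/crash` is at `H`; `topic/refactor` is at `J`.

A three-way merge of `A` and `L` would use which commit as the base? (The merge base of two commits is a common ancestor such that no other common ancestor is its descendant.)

Ancestors of A: {A, H, K}.
Ancestors of L: {C, H, I, L}.
Common ancestors: {H}.
The only common ancestor is H, so it is the merge base.

H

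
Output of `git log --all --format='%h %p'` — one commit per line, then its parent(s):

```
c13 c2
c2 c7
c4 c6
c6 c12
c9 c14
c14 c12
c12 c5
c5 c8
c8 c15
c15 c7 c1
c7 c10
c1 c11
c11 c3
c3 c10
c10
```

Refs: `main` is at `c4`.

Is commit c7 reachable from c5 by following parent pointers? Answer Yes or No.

Yes

Ancestors of c5 (commits reachable by following parents): {c1, c10, c11, c15, c3, c5, c7, c8}.
c7 is in that set, so it is an ancestor of c5.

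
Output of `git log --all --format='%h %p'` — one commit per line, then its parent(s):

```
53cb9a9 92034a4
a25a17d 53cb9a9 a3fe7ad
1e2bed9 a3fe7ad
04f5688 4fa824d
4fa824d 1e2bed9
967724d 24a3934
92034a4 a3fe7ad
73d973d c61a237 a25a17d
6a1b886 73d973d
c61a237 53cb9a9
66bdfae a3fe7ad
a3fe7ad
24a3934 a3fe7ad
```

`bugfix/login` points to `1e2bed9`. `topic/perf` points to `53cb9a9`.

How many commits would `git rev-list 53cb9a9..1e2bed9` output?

1

Reachable from 1e2bed9: {1e2bed9, a3fe7ad}.
Reachable from 53cb9a9: {53cb9a9, 92034a4, a3fe7ad}.
In 1e2bed9's history but not 53cb9a9's: {1e2bed9} — 1 commit.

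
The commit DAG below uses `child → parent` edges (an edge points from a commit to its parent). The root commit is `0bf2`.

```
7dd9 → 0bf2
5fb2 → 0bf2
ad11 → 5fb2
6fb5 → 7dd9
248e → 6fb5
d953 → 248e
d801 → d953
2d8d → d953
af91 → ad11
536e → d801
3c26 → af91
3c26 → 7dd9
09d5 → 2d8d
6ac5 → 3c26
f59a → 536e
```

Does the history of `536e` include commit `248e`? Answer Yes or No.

Yes

Ancestors of 536e (commits reachable by following parents): {0bf2, 248e, 536e, 6fb5, 7dd9, d801, d953}.
248e is in that set, so it is an ancestor of 536e.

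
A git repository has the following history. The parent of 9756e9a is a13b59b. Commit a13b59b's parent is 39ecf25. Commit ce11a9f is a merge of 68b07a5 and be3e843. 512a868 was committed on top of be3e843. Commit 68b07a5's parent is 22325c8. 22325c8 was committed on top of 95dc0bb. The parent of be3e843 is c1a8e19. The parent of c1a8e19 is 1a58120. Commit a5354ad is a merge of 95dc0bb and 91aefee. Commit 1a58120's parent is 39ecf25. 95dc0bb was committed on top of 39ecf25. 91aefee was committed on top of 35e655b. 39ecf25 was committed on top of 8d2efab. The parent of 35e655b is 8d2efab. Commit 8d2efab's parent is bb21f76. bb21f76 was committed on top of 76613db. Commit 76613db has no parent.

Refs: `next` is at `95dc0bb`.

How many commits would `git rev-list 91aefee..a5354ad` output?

Reachable from a5354ad: {35e655b, 39ecf25, 76613db, 8d2efab, 91aefee, 95dc0bb, a5354ad, bb21f76}.
Reachable from 91aefee: {35e655b, 76613db, 8d2efab, 91aefee, bb21f76}.
In a5354ad's history but not 91aefee's: {39ecf25, 95dc0bb, a5354ad} — 3 commits.

3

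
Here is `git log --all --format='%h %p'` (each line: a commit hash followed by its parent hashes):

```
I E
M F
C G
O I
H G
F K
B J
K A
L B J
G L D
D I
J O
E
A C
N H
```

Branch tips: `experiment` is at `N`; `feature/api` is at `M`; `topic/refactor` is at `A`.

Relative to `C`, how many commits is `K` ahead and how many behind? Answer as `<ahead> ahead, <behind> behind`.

Reachable from K: {A, B, C, D, E, G, I, J, K, L, O}.
Reachable from C: {B, C, D, E, G, I, J, L, O}.
Only in K's history (ahead): {A, K} — 2.
Only in C's history (behind): {} — 0.

2 ahead, 0 behind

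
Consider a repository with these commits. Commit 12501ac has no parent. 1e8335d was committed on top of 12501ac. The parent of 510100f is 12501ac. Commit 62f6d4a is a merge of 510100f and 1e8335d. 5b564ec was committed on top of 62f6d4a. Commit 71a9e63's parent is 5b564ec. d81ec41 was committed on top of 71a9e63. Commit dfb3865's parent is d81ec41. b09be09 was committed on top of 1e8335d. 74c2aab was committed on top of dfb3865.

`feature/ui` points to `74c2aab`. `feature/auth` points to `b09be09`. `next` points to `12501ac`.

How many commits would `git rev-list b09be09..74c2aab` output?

Reachable from 74c2aab: {12501ac, 1e8335d, 510100f, 5b564ec, 62f6d4a, 71a9e63, 74c2aab, d81ec41, dfb3865}.
Reachable from b09be09: {12501ac, 1e8335d, b09be09}.
In 74c2aab's history but not b09be09's: {510100f, 5b564ec, 62f6d4a, 71a9e63, 74c2aab, d81ec41, dfb3865} — 7 commits.

7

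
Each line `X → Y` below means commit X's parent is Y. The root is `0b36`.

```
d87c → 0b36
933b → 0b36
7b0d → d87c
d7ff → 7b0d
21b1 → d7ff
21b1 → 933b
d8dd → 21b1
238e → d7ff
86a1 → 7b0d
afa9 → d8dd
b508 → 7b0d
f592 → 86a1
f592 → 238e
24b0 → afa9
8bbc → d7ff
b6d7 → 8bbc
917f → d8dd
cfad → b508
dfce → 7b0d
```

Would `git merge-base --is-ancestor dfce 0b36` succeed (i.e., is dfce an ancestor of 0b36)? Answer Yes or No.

No

Ancestors of 0b36: {0b36}.
dfce is not in that set, so it is not an ancestor of 0b36.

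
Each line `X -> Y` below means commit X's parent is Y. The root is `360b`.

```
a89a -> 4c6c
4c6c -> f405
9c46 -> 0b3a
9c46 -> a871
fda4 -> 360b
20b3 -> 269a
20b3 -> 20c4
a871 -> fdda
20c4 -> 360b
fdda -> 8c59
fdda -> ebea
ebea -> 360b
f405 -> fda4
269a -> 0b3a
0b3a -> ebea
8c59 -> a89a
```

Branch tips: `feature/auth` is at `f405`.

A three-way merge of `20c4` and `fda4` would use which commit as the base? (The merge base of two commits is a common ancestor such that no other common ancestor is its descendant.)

360b

Ancestors of 20c4: {20c4, 360b}.
Ancestors of fda4: {360b, fda4}.
Common ancestors: {360b}.
The only common ancestor is 360b, so it is the merge base.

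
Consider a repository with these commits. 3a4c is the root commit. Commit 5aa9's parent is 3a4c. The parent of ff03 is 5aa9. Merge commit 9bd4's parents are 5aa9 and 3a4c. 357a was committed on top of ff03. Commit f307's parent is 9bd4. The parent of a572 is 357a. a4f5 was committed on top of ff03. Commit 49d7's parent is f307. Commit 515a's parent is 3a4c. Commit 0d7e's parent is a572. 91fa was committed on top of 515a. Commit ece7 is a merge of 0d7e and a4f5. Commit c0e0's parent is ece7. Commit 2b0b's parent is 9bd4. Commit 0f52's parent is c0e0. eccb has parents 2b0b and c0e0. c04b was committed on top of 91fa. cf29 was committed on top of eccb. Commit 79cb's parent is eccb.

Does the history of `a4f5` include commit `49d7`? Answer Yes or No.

Ancestors of a4f5: {3a4c, 5aa9, a4f5, ff03}.
49d7 is not in that set, so it is not an ancestor of a4f5.

No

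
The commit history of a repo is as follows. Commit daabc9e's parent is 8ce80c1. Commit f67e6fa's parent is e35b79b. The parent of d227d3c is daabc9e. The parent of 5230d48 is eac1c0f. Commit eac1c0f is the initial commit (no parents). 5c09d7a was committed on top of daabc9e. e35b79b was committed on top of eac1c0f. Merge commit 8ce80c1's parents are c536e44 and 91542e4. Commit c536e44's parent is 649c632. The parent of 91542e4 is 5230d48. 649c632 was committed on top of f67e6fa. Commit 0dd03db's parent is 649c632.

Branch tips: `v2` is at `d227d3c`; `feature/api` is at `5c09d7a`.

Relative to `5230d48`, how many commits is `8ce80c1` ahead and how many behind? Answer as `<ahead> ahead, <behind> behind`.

Reachable from 8ce80c1: {5230d48, 649c632, 8ce80c1, 91542e4, c536e44, e35b79b, eac1c0f, f67e6fa}.
Reachable from 5230d48: {5230d48, eac1c0f}.
Only in 8ce80c1's history (ahead): {649c632, 8ce80c1, 91542e4, c536e44, e35b79b, f67e6fa} — 6.
Only in 5230d48's history (behind): {} — 0.

6 ahead, 0 behind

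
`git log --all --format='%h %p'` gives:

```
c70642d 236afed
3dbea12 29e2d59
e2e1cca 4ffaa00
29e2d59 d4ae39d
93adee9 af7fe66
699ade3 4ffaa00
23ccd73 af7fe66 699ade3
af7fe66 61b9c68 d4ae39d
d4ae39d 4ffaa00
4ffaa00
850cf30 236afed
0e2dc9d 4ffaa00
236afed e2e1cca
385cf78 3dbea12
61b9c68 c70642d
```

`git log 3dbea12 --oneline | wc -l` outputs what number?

4

Walking parent pointers from 3dbea12: reachable set = {29e2d59, 3dbea12, 4ffaa00, d4ae39d}.
That is 4 commits.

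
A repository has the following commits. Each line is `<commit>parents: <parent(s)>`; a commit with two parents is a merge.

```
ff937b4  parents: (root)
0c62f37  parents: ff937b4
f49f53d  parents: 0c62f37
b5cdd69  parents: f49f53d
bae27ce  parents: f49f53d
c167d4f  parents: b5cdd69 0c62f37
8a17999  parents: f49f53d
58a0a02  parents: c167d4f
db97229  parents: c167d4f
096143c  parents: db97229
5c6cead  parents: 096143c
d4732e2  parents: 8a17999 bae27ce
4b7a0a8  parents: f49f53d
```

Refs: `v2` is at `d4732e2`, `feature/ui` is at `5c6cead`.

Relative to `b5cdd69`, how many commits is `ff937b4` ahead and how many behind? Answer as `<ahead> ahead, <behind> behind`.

0 ahead, 3 behind

Reachable from ff937b4: {ff937b4}.
Reachable from b5cdd69: {0c62f37, b5cdd69, f49f53d, ff937b4}.
Only in ff937b4's history (ahead): {} — 0.
Only in b5cdd69's history (behind): {0c62f37, b5cdd69, f49f53d} — 3.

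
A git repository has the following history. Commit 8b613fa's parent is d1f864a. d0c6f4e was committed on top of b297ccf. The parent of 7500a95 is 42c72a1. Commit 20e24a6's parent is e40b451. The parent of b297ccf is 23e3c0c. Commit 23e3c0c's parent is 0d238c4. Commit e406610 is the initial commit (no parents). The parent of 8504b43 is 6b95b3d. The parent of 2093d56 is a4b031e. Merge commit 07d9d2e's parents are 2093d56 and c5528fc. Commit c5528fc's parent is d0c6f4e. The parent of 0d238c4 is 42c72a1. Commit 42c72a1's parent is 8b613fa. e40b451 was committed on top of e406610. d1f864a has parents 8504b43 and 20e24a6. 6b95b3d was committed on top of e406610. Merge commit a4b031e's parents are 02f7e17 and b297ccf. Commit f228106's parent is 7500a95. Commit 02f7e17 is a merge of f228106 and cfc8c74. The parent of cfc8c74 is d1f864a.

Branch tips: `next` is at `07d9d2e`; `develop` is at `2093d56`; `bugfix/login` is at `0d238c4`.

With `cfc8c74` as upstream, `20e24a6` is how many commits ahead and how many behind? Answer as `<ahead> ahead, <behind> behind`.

0 ahead, 4 behind

Reachable from 20e24a6: {20e24a6, e406610, e40b451}.
Reachable from cfc8c74: {20e24a6, 6b95b3d, 8504b43, cfc8c74, d1f864a, e406610, e40b451}.
Only in 20e24a6's history (ahead): {} — 0.
Only in cfc8c74's history (behind): {6b95b3d, 8504b43, cfc8c74, d1f864a} — 4.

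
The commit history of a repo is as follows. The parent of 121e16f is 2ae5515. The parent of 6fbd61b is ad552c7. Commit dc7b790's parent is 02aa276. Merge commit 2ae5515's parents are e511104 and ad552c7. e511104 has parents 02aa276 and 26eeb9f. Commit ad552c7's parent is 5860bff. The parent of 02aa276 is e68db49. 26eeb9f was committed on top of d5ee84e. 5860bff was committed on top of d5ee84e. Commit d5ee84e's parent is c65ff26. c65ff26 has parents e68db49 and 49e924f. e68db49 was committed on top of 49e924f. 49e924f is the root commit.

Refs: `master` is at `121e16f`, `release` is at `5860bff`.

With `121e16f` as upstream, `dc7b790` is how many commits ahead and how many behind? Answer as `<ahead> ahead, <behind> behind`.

1 ahead, 8 behind

Reachable from dc7b790: {02aa276, 49e924f, dc7b790, e68db49}.
Reachable from 121e16f: {02aa276, 121e16f, 26eeb9f, 2ae5515, 49e924f, 5860bff, ad552c7, c65ff26, d5ee84e, e511104, e68db49}.
Only in dc7b790's history (ahead): {dc7b790} — 1.
Only in 121e16f's history (behind): {121e16f, 26eeb9f, 2ae5515, 5860bff, ad552c7, c65ff26, d5ee84e, e511104} — 8.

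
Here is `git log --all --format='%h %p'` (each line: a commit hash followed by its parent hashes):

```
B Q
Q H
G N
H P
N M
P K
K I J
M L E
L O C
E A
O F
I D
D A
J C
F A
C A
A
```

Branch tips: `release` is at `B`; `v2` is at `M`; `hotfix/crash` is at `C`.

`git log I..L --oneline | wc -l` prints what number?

4

Reachable from L: {A, C, F, L, O}.
Reachable from I: {A, D, I}.
In L's history but not I's: {C, F, L, O} — 4 commits.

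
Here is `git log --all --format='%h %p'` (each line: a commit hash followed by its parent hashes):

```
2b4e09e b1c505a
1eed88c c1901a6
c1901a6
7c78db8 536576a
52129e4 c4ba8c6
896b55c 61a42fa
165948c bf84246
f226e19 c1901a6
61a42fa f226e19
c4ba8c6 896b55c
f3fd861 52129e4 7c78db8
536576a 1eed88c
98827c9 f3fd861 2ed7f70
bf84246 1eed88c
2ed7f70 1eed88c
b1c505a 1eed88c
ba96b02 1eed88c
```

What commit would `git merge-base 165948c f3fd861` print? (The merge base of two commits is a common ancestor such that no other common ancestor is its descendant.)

Ancestors of 165948c: {165948c, 1eed88c, bf84246, c1901a6}.
Ancestors of f3fd861: {1eed88c, 52129e4, 536576a, 61a42fa, 7c78db8, 896b55c, c1901a6, c4ba8c6, f226e19, f3fd861}.
Common ancestors: {1eed88c, c1901a6}.
Among these, 1eed88c is not an ancestor of any other common ancestor — it is the merge base.

1eed88c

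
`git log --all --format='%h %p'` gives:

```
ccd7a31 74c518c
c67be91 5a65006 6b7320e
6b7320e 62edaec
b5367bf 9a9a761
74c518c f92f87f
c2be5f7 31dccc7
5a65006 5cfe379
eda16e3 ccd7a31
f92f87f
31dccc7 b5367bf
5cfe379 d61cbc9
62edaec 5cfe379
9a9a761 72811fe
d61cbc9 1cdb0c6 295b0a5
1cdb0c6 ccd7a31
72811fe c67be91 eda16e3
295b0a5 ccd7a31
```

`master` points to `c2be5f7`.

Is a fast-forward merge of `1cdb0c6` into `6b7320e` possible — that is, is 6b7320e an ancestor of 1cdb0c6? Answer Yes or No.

No

A fast-forward from 6b7320e to 1cdb0c6 is possible iff 6b7320e is an ancestor of 1cdb0c6.
Ancestors of 1cdb0c6: {1cdb0c6, 74c518c, ccd7a31, f92f87f}.
6b7320e is not among them, so fast-forward is not possible.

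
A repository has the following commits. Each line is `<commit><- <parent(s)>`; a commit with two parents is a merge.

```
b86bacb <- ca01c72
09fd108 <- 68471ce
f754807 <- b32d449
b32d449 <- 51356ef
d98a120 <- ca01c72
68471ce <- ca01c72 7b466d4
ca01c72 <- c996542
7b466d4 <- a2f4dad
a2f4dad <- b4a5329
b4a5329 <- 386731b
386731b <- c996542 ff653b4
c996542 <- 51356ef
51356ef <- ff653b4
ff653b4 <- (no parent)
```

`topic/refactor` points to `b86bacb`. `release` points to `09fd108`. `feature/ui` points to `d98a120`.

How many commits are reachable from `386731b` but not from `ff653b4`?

3

Reachable from 386731b: {386731b, 51356ef, c996542, ff653b4}.
Reachable from ff653b4: {ff653b4}.
In 386731b's history but not ff653b4's: {386731b, 51356ef, c996542} — 3 commits.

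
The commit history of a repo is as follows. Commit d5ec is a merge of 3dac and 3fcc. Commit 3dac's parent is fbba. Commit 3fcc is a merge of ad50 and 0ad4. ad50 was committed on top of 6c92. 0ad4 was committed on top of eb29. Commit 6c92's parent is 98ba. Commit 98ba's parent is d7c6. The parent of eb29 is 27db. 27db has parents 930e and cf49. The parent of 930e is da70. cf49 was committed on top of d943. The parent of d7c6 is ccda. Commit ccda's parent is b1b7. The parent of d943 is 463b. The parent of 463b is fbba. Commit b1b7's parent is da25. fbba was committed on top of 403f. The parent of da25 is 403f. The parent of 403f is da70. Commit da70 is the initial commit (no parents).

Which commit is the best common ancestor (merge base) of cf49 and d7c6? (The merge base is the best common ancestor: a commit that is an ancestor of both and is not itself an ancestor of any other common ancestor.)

403f

Ancestors of cf49: {403f, 463b, cf49, d943, da70, fbba}.
Ancestors of d7c6: {403f, b1b7, ccda, d7c6, da25, da70}.
Common ancestors: {403f, da70}.
Among these, 403f is not an ancestor of any other common ancestor — it is the merge base.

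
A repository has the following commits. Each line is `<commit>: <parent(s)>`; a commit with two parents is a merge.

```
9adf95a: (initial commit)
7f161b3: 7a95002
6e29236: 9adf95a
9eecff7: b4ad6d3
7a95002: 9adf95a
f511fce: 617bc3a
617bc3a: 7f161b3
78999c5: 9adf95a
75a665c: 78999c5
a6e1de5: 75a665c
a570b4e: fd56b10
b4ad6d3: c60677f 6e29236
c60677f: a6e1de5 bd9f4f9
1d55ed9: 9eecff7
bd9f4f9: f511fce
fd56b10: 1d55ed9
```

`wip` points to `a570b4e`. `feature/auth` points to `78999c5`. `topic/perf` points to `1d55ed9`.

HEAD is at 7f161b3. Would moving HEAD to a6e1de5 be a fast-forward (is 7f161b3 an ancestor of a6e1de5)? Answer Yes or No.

A fast-forward from 7f161b3 to a6e1de5 is possible iff 7f161b3 is an ancestor of a6e1de5.
Ancestors of a6e1de5: {75a665c, 78999c5, 9adf95a, a6e1de5}.
7f161b3 is not among them, so fast-forward is not possible.

No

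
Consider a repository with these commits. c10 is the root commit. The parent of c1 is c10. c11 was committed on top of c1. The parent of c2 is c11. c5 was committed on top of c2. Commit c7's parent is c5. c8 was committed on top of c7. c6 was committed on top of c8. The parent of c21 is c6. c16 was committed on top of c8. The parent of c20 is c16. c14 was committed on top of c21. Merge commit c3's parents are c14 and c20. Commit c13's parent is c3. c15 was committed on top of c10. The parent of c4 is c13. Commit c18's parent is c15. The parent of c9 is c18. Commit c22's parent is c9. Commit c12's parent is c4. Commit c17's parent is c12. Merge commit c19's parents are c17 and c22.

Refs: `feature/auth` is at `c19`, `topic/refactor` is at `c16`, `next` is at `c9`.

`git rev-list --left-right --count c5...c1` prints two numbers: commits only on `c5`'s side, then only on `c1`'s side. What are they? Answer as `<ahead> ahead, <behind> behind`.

Reachable from c5: {c1, c10, c11, c2, c5}.
Reachable from c1: {c1, c10}.
Only in c5's history (ahead): {c11, c2, c5} — 3.
Only in c1's history (behind): {} — 0.

3 ahead, 0 behind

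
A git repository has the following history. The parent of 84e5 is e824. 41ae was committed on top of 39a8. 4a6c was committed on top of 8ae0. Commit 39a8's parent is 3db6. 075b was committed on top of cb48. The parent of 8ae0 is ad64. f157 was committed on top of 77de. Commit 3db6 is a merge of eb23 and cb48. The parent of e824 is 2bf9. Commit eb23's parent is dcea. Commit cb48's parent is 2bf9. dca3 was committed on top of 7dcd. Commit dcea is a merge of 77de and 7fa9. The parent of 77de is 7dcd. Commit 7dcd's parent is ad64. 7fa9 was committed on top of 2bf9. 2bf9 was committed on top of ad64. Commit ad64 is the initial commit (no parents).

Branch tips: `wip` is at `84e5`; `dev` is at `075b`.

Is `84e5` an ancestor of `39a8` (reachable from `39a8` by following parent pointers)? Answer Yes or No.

Ancestors of 39a8: {2bf9, 39a8, 3db6, 77de, 7dcd, 7fa9, ad64, cb48, dcea, eb23}.
84e5 is not in that set, so it is not an ancestor of 39a8.

No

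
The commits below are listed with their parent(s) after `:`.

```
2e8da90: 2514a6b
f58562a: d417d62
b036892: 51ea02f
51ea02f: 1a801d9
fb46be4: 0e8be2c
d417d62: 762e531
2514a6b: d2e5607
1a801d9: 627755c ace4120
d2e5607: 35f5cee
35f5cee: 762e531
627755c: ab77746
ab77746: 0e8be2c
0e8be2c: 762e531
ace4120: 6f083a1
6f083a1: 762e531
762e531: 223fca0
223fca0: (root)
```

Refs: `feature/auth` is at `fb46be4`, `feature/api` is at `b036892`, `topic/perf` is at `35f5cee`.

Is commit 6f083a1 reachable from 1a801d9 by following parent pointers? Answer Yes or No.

Yes

Ancestors of 1a801d9 (commits reachable by following parents): {0e8be2c, 1a801d9, 223fca0, 627755c, 6f083a1, 762e531, ab77746, ace4120}.
6f083a1 is in that set, so it is an ancestor of 1a801d9.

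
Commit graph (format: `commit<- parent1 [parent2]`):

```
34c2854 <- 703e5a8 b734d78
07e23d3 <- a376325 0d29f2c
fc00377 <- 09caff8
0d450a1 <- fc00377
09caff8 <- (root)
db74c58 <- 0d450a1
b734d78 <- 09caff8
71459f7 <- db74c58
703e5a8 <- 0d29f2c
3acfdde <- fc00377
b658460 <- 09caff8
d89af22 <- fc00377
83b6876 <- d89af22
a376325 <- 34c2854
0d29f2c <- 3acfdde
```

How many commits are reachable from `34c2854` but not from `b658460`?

6

Reachable from 34c2854: {09caff8, 0d29f2c, 34c2854, 3acfdde, 703e5a8, b734d78, fc00377}.
Reachable from b658460: {09caff8, b658460}.
In 34c2854's history but not b658460's: {0d29f2c, 34c2854, 3acfdde, 703e5a8, b734d78, fc00377} — 6 commits.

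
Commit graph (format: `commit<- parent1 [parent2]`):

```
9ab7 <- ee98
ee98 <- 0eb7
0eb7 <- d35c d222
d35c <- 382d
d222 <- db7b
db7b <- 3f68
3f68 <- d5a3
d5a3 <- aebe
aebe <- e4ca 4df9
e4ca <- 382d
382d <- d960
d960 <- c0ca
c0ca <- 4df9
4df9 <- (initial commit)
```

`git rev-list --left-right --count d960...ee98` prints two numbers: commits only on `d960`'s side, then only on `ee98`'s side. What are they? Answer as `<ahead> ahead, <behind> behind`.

Reachable from d960: {4df9, c0ca, d960}.
Reachable from ee98: {0eb7, 382d, 3f68, 4df9, aebe, c0ca, d222, d35c, d5a3, d960, db7b, e4ca, ee98}.
Only in d960's history (ahead): {} — 0.
Only in ee98's history (behind): {0eb7, 382d, 3f68, aebe, d222, d35c, d5a3, db7b, e4ca, ee98} — 10.

0 ahead, 10 behind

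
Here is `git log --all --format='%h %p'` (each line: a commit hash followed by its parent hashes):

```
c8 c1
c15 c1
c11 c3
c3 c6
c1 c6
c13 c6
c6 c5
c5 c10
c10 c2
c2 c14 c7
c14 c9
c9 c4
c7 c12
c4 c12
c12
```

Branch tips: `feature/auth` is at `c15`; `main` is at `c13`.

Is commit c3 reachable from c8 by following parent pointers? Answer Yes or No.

No

Ancestors of c8: {c1, c10, c12, c14, c2, c4, c5, c6, c7, c8, c9}.
c3 is not in that set, so it is not an ancestor of c8.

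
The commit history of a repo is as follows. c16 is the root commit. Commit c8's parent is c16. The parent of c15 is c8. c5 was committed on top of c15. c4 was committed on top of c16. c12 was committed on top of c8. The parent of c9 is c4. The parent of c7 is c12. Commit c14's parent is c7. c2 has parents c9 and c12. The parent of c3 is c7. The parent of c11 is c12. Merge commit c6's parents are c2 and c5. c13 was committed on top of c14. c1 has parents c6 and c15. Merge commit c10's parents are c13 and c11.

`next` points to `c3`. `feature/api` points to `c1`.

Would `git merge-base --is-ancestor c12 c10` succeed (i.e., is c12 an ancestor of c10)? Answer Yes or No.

Ancestors of c10 (commits reachable by following parents): {c10, c11, c12, c13, c14, c16, c7, c8}.
c12 is in that set, so it is an ancestor of c10.

Yes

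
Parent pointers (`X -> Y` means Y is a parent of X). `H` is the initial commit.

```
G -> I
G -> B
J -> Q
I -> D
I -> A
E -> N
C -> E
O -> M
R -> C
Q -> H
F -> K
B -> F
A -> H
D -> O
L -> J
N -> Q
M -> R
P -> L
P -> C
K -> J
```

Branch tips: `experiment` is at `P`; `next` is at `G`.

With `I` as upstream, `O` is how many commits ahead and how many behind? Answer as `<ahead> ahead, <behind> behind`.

Reachable from O: {C, E, H, M, N, O, Q, R}.
Reachable from I: {A, C, D, E, H, I, M, N, O, Q, R}.
Only in O's history (ahead): {} — 0.
Only in I's history (behind): {A, D, I} — 3.

0 ahead, 3 behind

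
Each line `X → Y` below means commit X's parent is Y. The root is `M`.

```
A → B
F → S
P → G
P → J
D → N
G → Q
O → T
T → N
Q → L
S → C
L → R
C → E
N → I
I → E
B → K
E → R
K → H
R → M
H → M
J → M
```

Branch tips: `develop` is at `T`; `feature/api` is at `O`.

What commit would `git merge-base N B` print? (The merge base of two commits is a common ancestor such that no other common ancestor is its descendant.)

Ancestors of N: {E, I, M, N, R}.
Ancestors of B: {B, H, K, M}.
Common ancestors: {M}.
The only common ancestor is M, so it is the merge base.

M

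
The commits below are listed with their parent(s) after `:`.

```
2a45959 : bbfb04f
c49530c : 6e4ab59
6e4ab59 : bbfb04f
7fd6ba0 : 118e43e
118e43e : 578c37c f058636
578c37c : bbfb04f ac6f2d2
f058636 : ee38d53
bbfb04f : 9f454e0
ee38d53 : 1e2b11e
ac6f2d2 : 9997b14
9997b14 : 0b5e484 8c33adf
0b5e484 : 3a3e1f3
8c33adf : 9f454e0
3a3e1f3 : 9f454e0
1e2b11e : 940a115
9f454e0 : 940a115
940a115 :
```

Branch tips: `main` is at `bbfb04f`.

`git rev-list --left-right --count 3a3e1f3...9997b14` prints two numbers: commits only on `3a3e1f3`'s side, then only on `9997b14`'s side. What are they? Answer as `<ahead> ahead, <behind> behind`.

Reachable from 3a3e1f3: {3a3e1f3, 940a115, 9f454e0}.
Reachable from 9997b14: {0b5e484, 3a3e1f3, 8c33adf, 940a115, 9997b14, 9f454e0}.
Only in 3a3e1f3's history (ahead): {} — 0.
Only in 9997b14's history (behind): {0b5e484, 8c33adf, 9997b14} — 3.

0 ahead, 3 behind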